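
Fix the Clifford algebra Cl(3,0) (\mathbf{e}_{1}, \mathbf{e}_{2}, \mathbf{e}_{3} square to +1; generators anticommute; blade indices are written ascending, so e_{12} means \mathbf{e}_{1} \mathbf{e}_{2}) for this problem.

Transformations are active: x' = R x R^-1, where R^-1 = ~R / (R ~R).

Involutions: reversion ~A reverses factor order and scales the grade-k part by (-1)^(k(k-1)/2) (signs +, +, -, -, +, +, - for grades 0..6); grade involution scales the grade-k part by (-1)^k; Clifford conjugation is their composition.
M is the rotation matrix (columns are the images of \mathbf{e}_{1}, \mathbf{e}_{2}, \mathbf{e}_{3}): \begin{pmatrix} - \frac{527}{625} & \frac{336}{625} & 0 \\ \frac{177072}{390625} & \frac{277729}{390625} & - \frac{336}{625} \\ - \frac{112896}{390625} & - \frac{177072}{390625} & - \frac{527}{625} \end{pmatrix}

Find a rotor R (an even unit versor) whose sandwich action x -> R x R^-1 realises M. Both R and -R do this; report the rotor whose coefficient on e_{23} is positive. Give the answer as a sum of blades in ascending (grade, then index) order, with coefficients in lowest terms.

Method: write R = a + b12*e_{12} + b13*e_{13} + b23*e_{23} with a^2 + b12^2 + b13^2 + b23^2 = 1 (so R^-1 = ~R). Expanding the columns R e_j ~R gives tr M = 4a^2 - 1 and, from the antisymmetric part, M21 - M12 = -4a*b12, M13 - M31 = 4a*b13, M32 - M23 = -4a*b23.
Here tr M = -\frac{381021}{390625}, so a^2 = (1 + tr M)/4 = \frac{2401}{390625} and a = ±\frac{49}{625}. Taking a = \frac{49}{625}: M21 - M12 = -\frac{32928}{390625}, M13 - M31 = \frac{112896}{390625}, M32 - M23 = \frac{32928}{390625}, giving b12 = \frac{168}{625}, b13 = \frac{576}{625}, b23 = -\frac{168}{625}, i.e. R = \frac{49}{625} + \frac{168}{625} e_{12} + \frac{576}{625} e_{13} - \frac{168}{625} e_{23}.
Its e_{23} coefficient is negative, so report the other preimage -R.
Answer: -\frac{49}{625} - \frac{168}{625} e_{12} - \frac{576}{625} e_{13} + \frac{168}{625} e_{23}. Recall the cover is two-to-one: with M of trace -\frac{381021}{390625}, both preimages act alike, and the stated e_{23} sign chooses the sheet.


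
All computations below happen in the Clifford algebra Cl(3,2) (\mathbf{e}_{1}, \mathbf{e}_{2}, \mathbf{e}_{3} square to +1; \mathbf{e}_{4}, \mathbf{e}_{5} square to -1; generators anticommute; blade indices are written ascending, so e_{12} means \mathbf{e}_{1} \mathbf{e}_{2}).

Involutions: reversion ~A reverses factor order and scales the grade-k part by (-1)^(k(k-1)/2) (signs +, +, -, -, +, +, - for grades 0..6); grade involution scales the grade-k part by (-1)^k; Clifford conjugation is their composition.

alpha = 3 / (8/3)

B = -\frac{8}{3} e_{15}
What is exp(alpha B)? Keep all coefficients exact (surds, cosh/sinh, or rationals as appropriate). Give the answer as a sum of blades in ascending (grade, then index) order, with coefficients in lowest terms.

B^2 = (-\frac{8}{3})^2*(e_{15})^2 = \frac{64}{9}*(+1) = \frac{64}{9} (a basis 2-blade squares to minus the product of its generators' squares).
B^2 = \frac{64}{9} — the series telescopes hyperbolically here: l = \frac{8}{3}, alpha*l = 3, so exp(alpha B) = cosh(3) + (sinh(3)/(\frac{8}{3}))*B = \cosh{\left(3 \right)} + (\frac{3 \sinh{\left(3 \right)}}{8})*B.
Answer: \cosh{\left(3 \right)} - \sinh{\left(3 \right)} e_{15}


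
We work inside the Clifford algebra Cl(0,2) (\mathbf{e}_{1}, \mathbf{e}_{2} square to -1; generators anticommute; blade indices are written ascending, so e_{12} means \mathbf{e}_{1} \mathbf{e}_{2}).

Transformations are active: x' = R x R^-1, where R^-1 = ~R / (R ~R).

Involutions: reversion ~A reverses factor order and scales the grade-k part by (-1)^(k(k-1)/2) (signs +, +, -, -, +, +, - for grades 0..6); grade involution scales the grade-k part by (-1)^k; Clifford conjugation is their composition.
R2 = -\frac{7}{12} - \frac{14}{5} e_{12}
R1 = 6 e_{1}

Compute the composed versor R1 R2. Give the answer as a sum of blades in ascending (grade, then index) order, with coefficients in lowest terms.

Distribute over the terms of R1 (each basis-blade product reordered to ascending indices, repeated generators contracted through their squares):
(6 e_{1}) R2 = -\frac{7}{2} e_{1} + \frac{84}{5} e_{2}
Answer: -\frac{7}{2} e_{1} + \frac{84}{5} e_{2}


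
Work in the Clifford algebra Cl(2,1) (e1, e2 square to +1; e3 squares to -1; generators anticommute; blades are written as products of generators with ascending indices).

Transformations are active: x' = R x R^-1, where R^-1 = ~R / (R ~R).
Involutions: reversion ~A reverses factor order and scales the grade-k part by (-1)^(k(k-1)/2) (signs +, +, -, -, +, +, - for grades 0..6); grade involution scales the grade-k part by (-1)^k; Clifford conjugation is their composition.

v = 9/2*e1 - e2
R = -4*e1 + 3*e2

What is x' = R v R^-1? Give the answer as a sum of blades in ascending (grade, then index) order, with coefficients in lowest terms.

~R = -4*e1 + 3*e2, and R ~R = 25, so R^-1 = ~R / (25).
R v = -21 - 19/2*e1 e2
Answer: 111/50*e1 - 101/25*e2


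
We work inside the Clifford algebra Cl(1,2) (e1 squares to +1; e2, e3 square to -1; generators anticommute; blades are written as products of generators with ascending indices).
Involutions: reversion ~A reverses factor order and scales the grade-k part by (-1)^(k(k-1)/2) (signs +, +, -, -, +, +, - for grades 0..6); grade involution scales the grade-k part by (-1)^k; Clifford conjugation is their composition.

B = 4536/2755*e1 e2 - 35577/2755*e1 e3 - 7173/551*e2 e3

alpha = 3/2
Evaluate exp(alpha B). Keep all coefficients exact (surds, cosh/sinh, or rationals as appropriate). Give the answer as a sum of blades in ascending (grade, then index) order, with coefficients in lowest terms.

B^2 term by term: the squares give (4536/2755)^2*(e1 e2)^2 + (-35577/2755)^2*(e1 e3)^2 + (-7173/551)^2*(e2 e3)^2 = 20575296/7590025*(+1) + 1265722929/7590025*(+1) + 51451929/303601*(-1) = 0 (each basis 2-blade squares to minus the product of its generators' squares); cross terms between blades sharing an index anticommute and cancel. So B^2 = 0.
B^2 = 0, so the series truncates immediately: exp(alpha B) = 1 + alpha B (parabolic case).
Answer: 1 + 6804/2755*e1 e2 - 106731/5510*e1 e3 - 21519/1102*e2 e3


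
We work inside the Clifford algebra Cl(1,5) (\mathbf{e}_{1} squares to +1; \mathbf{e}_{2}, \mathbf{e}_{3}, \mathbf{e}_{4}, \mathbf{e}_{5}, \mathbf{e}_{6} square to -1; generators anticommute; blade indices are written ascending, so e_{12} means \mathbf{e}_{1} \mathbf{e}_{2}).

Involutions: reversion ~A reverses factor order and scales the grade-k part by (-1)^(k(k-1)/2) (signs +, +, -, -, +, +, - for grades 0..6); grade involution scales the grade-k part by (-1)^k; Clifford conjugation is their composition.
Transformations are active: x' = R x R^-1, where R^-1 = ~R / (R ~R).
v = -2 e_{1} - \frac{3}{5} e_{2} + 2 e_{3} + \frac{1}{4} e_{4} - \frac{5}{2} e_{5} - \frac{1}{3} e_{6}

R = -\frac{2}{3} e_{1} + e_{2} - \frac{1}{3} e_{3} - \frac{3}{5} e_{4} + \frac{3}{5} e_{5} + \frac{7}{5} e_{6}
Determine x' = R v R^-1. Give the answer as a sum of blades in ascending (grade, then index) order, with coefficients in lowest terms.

~R = -\frac{2}{3} e_{1} + e_{2} - \frac{1}{3} e_{3} - \frac{3}{5} e_{4} + \frac{3}{5} e_{5} + \frac{7}{5} e_{6}, and R ~R = -\frac{251}{75}, so R^-1 = ~R / (-\frac{251}{75}).
R v = \frac{283}{60} + \frac{12}{5} e_{12} - 2 e_{13} - \frac{41}{30} e_{14} + \frac{43}{15} e_{15} + \frac{136}{45} e_{16} + \frac{9}{5} e_{23} - \frac{11}{100} e_{24} - \frac{107}{50} e_{25} + \frac{38}{75} e_{26} + \frac{67}{60} e_{34} - \frac{11}{30} e_{35} - \frac{121}{45} e_{36} + \frac{27}{20} e_{45} - \frac{3}{20} e_{46} + \frac{33}{10} e_{56}
Answer: \frac{2921}{753} e_{1} - \frac{5569}{2510} e_{2} - \frac{1597}{1506} e_{3} + \frac{1447}{1004} e_{4} + \frac{203}{251} e_{5} - \frac{5441}{1506} e_{6}


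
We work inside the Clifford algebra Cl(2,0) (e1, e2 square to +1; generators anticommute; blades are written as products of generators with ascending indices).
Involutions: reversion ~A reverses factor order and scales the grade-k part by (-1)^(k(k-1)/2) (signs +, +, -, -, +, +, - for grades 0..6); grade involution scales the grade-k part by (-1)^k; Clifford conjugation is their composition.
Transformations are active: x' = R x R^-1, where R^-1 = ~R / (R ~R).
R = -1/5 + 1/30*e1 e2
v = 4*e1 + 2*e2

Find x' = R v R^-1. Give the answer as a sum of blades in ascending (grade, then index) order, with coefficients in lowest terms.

~R = -1/5 - 1/30*e1 e2, and R ~R = 37/900, so R^-1 = ~R / (37/900).
R v = -11/15*e1 - 8/15*e2
Answer: 116/37*e1 + 118/37*e2


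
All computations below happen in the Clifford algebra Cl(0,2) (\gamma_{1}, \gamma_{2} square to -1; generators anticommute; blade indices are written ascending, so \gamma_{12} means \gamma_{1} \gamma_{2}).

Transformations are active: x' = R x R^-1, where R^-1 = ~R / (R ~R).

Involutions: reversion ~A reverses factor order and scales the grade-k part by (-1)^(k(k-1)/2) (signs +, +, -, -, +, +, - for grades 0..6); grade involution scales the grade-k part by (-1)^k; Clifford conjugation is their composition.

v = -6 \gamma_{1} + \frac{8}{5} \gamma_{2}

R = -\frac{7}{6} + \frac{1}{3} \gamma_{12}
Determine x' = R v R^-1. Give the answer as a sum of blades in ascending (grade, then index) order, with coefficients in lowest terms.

~R = -\frac{7}{6} - \frac{1}{3} \gamma_{12}, and R ~R = \frac{53}{36}, so R^-1 = ~R / (\frac{53}{36}).
R v = \frac{97}{15} \gamma_{1} - \frac{58}{15} \gamma_{2}
Answer: -\frac{1126}{265} \gamma_{1} + \frac{240}{53} \gamma_{2}


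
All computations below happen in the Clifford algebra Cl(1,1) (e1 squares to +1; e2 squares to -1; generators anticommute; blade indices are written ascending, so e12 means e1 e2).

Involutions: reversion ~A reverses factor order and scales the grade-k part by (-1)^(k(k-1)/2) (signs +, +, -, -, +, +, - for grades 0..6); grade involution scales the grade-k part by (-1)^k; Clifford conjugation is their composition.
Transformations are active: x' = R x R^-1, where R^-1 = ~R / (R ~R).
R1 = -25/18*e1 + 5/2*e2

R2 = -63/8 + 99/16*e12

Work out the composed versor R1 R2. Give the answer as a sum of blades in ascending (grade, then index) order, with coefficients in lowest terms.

Distribute over the terms of R1 (each basis-blade product reordered to ascending indices, repeated generators contracted through their squares):
(-25/18*e1) R2 = 175/16*e1 - 275/32*e2
(5/2*e2) R2 = 495/32*e1 - 315/16*e2
Summing the partial products and collecting blades:
Answer: 845/32*e1 - 905/32*e2


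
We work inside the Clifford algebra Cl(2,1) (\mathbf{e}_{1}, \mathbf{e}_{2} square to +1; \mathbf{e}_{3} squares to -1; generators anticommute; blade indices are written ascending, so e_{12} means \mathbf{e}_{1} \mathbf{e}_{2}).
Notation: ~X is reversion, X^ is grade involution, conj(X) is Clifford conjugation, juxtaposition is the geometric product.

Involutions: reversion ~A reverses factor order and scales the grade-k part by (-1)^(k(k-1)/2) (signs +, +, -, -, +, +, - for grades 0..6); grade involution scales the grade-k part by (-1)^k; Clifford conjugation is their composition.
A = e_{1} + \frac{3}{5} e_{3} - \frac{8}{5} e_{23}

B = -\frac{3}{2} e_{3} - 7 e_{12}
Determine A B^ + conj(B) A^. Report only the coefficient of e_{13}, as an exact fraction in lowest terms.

first term: -\frac{9}{10} - \frac{23}{5} e_{2} - \frac{97}{10} e_{13} - \frac{21}{5} e_{123}
second term: \frac{9}{10} + \frac{23}{5} e_{2} - \frac{97}{10} e_{13} - \frac{21}{5} e_{123}
Answer: -\frac{97}{5}


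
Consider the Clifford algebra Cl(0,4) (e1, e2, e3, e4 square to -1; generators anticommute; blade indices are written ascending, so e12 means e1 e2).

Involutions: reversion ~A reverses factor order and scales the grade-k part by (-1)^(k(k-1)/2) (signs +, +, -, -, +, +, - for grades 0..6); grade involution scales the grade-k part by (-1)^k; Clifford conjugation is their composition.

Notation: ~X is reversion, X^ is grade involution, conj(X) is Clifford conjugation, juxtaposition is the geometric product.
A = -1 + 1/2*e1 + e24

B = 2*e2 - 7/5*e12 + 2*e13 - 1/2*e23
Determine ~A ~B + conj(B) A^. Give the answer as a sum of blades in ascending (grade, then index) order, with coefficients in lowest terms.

first term: -27/10*e2 + e3 - 2*e4 - 2/5*e12 + 2*e13 - 7/5*e14 - 1/2*e23 + 1/2*e34 + 1/4*e123 - 2*e1234
second term: 13/10*e2 + e3 + 2*e4 - 12/5*e12 + 2*e13 - 7/5*e14 - 1/2*e23 + 1/2*e34 - 1/4*e123 + 2*e1234
Answer: -7/5*e2 + 2*e3 - 14/5*e12 + 4*e13 - 14/5*e14 - e23 + e34


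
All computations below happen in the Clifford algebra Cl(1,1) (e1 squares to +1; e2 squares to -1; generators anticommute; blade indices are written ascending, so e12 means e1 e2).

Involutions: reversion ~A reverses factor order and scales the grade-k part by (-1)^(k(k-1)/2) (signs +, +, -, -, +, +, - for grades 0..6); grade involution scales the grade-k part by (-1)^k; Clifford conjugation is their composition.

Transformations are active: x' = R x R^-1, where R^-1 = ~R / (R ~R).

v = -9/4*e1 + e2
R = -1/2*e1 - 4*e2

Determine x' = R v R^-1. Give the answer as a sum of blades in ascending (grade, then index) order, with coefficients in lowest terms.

~R = -1/2*e1 - 4*e2, and R ~R = -63/4, so R^-1 = ~R / (-63/4).
R v = 41/8 - 19/2*e12
Answer: 649/252*e1 + 101/63*e2


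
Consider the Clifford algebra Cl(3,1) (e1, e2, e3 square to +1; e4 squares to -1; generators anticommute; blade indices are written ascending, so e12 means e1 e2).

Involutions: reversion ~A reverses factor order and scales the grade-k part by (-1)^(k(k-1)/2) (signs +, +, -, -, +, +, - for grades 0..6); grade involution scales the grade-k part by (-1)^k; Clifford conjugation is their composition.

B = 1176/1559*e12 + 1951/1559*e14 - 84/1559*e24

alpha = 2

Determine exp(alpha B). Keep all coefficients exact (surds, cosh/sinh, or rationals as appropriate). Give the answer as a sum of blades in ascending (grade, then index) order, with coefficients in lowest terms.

B^2 term by term: the squares give (1176/1559)^2*(e12)^2 + (1951/1559)^2*(e14)^2 + (-84/1559)^2*(e24)^2 = 1382976/2430481*(-1) + 3806401/2430481*(+1) + 7056/2430481*(+1) = 1 (each basis 2-blade squares to minus the product of its generators' squares); cross terms between blades sharing an index anticommute and cancel. So B^2 = 1.
B^2 = 1 — a positive square means the series sums to a boost: l = 1, alpha*l = 2, so exp(alpha B) = cosh(2) + (sinh(2)/1)*B = cosh(2) + (sinh(2))*B.
Answer: cosh(2) + 1176*sinh(2)/1559*e12 + 1951*sinh(2)/1559*e14 - 84*sinh(2)/1559*e24


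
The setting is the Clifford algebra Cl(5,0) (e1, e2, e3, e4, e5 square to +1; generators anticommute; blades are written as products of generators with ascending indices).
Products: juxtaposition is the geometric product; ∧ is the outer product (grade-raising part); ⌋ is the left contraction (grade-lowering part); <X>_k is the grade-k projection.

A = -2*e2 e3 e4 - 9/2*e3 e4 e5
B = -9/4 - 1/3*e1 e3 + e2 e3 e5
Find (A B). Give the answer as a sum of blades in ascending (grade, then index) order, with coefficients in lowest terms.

step 1: 9/2*e2 e4 + 2*e4 e5 + 2/3*e1 e2 e4 - 3/2*e1 e4 e5 + 9/2*e2 e3 e4 + 81/8*e3 e4 e5
Answer: 9/2*e2 e4 + 2*e4 e5 + 2/3*e1 e2 e4 - 3/2*e1 e4 e5 + 9/2*e2 e3 e4 + 81/8*e3 e4 e5


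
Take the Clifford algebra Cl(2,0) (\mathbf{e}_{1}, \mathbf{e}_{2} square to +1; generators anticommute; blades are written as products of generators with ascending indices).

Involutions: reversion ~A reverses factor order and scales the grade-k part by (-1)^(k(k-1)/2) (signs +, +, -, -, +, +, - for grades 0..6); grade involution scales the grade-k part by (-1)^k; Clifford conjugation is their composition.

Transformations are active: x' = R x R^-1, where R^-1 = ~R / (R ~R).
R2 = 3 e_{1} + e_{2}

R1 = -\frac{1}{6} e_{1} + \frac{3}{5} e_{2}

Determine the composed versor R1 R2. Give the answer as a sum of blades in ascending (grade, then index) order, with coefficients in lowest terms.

Distribute over the terms of R1 (each basis-blade product reordered to ascending indices, repeated generators contracted through their squares):
(-\frac{1}{6} e_{1}) R2 = -\frac{1}{2} - \frac{1}{6} e_{1} e_{2}
(\frac{3}{5} e_{2}) R2 = \frac{3}{5} - \frac{9}{5} e_{1} e_{2}
Summing the partial products and collecting blades:
Answer: \frac{1}{10} - \frac{59}{30} e_{1} e_{2}


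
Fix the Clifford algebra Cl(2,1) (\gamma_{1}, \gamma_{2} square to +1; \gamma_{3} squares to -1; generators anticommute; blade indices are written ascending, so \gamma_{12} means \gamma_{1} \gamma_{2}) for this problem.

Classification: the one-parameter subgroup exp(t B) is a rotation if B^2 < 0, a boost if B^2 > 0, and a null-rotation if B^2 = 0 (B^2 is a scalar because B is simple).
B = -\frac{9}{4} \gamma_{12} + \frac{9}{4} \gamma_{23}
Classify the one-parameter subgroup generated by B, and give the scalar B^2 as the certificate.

B^2 term by term: the squares give (-\frac{9}{4})^2*(\gamma_{12})^2 + (\frac{9}{4})^2*(\gamma_{23})^2 = \frac{81}{16}*(-1) + \frac{81}{16}*(+1) = 0 (each basis 2-blade squares to minus the product of its generators' squares); cross terms between blades sharing an index anticommute and cancel. So B^2 = 0.
Answer: null-rotation, certificate B^2 = 0. Key observation: B^2 = 0 is a conjugation invariant, so its sign decides the class regardless of the surface form of B.


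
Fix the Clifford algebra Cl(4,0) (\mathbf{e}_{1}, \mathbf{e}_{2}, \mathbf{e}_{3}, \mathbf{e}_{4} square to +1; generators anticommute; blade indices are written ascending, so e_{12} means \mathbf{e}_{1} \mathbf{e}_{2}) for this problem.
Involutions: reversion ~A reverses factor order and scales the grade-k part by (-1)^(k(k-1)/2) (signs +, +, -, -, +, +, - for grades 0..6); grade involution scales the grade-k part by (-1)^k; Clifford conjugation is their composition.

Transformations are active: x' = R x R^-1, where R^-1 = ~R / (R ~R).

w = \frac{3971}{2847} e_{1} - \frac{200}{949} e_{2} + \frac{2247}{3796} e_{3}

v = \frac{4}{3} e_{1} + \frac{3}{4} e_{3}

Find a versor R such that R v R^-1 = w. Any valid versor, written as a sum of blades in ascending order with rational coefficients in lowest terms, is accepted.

A norm check does it: q(v) = q(w) = \frac{337}{144}, hence R = v + w = \frac{2589}{949} e_{1} - \frac{200}{949} e_{2} + \frac{2547}{1898} e_{3} realises the map — parallel part kept, (v - w)/2 negated, v carried to w.
Answer: \frac{2589}{949} e_{1} - \frac{200}{949} e_{2} + \frac{2547}{1898} e_{3}


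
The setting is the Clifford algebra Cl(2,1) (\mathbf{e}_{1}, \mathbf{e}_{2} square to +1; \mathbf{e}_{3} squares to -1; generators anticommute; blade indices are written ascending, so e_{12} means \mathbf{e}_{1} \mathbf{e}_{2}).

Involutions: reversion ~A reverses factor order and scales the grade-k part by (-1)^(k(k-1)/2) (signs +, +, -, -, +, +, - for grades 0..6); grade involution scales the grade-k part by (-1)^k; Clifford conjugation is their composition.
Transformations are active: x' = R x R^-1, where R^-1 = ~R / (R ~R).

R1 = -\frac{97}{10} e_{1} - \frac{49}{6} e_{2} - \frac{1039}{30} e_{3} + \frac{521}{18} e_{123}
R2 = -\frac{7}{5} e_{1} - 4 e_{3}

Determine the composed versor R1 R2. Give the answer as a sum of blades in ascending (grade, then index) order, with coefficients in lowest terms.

Distribute over the terms of R2 (each basis-blade product reordered to ascending indices, repeated generators contracted through their squares):
R1 (-\frac{7}{5} e_{1}) = \frac{679}{50} - \frac{343}{30} e_{12} - \frac{7273}{150} e_{13} - \frac{3647}{90} e_{23}
R1 (-4 e_{3}) = -\frac{2078}{15} + \frac{1042}{9} e_{12} + \frac{194}{5} e_{13} + \frac{98}{3} e_{23}
Summing the partial products and collecting blades:
Answer: -\frac{18743}{150} + \frac{9391}{90} e_{12} - \frac{1453}{150} e_{13} - \frac{707}{90} e_{23}


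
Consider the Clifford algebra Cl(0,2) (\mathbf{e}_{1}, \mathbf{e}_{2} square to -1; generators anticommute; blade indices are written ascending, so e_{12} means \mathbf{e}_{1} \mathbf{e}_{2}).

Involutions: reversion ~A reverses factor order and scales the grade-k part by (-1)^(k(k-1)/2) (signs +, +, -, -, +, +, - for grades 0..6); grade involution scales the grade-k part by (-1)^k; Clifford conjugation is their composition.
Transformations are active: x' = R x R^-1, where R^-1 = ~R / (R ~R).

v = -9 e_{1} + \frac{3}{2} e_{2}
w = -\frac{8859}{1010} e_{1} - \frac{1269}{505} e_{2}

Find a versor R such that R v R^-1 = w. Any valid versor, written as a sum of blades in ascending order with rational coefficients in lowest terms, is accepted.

A norm check does it: q(v) = q(w) = -\frac{333}{4}, hence R = v + w = -\frac{17949}{1010} e_{1} - \frac{1023}{1010} e_{2} realises the map — parallel part kept, (v - w)/2 negated, v carried to w.
Answer: -\frac{17949}{1010} e_{1} - \frac{1023}{1010} e_{2}


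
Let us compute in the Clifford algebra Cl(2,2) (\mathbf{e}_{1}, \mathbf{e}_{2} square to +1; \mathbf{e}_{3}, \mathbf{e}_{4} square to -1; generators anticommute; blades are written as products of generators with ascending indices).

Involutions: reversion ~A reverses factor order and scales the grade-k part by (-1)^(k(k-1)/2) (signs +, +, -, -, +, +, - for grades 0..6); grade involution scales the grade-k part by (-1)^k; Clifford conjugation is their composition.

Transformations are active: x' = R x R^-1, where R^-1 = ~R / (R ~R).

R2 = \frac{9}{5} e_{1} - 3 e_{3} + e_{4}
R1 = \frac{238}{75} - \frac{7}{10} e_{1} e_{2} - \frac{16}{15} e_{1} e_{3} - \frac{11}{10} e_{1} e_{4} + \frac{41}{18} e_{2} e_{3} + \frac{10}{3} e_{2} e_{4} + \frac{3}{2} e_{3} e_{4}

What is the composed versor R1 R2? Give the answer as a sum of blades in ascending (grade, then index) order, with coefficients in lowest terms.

Distribute over the terms of R2 (each basis-blade product reordered to ascending indices, repeated generators contracted through their squares):
R1 (\frac{9}{5} e_{1}) = \frac{714}{125} e_{1} + \frac{63}{50} e_{2} + \frac{48}{25} e_{3} + \frac{99}{50} e_{4} + \frac{41}{10} e_{1} e_{2} e_{3} + 6 e_{1} e_{2} e_{4} + \frac{27}{10} e_{1} e_{3} e_{4}
R1 (-3 e_{3}) = -\frac{16}{5} e_{1} + \frac{41}{6} e_{2} - \frac{238}{25} e_{3} - \frac{9}{2} e_{4} + \frac{21}{10} e_{1} e_{2} e_{3} - \frac{33}{10} e_{1} e_{3} e_{4} + 10 e_{2} e_{3} e_{4}
R1 (e_{4}) = \frac{11}{10} e_{1} - \frac{10}{3} e_{2} - \frac{3}{2} e_{3} + \frac{238}{75} e_{4} - \frac{7}{10} e_{1} e_{2} e_{4} - \frac{16}{15} e_{1} e_{3} e_{4} + \frac{41}{18} e_{2} e_{3} e_{4}
Summing the partial products and collecting blades:
Answer: \frac{903}{250} e_{1} + \frac{119}{25} e_{2} - \frac{91}{10} e_{3} + \frac{49}{75} e_{4} + \frac{31}{5} e_{1} e_{2} e_{3} + \frac{53}{10} e_{1} e_{2} e_{4} - \frac{5}{3} e_{1} e_{3} e_{4} + \frac{221}{18} e_{2} e_{3} e_{4}


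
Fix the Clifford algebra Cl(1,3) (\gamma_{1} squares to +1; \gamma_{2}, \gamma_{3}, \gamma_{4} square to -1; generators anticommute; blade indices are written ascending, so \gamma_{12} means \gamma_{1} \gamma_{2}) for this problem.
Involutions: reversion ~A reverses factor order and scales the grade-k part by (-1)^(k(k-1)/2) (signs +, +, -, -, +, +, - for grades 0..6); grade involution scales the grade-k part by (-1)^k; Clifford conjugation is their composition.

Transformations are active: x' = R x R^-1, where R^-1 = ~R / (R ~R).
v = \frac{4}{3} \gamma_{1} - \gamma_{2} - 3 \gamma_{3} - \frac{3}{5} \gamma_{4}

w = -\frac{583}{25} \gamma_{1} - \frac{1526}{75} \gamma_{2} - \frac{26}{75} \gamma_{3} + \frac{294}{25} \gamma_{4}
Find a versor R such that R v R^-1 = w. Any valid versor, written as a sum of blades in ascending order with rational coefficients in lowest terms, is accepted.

Take R = v + w = -\frac{1649}{75} \gamma_{1} - \frac{1601}{75} \gamma_{2} - \frac{251}{75} \gamma_{3} + \frac{279}{25} \gamma_{4}. Because q(v) = q(w) = -\frac{1931}{225}, conjugation by R sends v exactly to w.
Answer: -\frac{1649}{75} \gamma_{1} - \frac{1601}{75} \gamma_{2} - \frac{251}{75} \gamma_{3} + \frac{279}{25} \gamma_{4}


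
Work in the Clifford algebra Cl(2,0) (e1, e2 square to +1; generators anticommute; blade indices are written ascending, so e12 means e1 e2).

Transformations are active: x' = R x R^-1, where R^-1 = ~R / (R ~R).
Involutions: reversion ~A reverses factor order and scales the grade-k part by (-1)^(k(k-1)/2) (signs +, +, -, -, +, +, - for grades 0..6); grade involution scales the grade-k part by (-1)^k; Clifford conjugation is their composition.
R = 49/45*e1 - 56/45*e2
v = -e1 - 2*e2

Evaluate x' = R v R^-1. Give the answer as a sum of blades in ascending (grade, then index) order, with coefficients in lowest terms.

~R = 49/45*e1 - 56/45*e2, and R ~R = 5537/2025, so R^-1 = ~R / (5537/2025).
R v = 7/5 - 154/45*e12
Answer: 239/113*e1 + 82/113*e2


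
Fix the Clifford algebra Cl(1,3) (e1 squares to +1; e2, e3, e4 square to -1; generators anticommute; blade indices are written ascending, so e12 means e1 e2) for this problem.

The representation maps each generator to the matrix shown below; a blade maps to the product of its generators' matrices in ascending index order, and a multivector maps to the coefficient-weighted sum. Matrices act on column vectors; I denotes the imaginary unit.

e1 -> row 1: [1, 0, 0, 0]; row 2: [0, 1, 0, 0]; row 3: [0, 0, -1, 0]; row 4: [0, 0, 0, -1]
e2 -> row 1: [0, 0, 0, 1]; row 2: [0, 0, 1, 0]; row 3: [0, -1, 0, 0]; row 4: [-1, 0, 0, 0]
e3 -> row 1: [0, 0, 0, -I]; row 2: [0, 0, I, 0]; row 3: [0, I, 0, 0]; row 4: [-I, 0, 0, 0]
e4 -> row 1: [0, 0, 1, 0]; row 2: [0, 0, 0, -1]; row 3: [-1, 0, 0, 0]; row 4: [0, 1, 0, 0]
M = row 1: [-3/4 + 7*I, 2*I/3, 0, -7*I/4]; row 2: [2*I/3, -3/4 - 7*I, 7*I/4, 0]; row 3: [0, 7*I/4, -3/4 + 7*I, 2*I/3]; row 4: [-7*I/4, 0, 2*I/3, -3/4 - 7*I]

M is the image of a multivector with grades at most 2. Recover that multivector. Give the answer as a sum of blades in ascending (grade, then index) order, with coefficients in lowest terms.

Method: the blade images are trace-orthogonal — tr(rho(e_A) rho(e_B)^-1) = 4 if A = B and 0 otherwise — and rho(e_A)^-1 = (e_A)^2 * rho(e_A) with (e_A)^2 = +1 or -1, so the coefficient of e_A in the preimage is (e_A)^2 * tr(M rho(e_A))/4.
Nonzero projections over blades of grade <= 2: 1: (1)^2 = +1, tr(M 1) = -3, coefficient -3/4; e3: (e3)^2 = -1, tr(M rho(e3)) = -7, coefficient 7/4; e23: (e23)^2 = -1, tr(M rho(e23)) = 28, coefficient -7; e34: (e34)^2 = -1, tr(M rho(e34)) = 8/3, coefficient -2/3. Every other blade of grade <= 2 projects to 0.
Answer: -3/4 + 7/4*e3 - 7*e23 - 2/3*e34


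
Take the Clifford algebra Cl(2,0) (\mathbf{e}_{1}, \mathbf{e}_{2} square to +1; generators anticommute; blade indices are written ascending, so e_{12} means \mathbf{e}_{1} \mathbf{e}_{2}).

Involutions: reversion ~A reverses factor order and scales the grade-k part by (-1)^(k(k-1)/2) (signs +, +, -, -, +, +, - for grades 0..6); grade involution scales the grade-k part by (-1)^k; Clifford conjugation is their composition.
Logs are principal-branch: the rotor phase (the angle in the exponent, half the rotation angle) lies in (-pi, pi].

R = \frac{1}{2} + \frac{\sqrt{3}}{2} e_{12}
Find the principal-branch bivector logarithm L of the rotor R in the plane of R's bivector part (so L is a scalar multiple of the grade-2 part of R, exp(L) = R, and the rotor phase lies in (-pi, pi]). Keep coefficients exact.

The scalar part of R is \frac{1}{2}, which fixes the principal-branch rotor phase; the unit plane is then the bivector part divided by the sine of that phase, and L is that plane scaled by the phase.
Concretely: cos(phase) = \frac{1}{2} gives phase = ±\frac{\pi}{3}, and since phase/sin(phase) is even the sign is immaterial: L = (phase/sin(phase)) * <R>_2 = (\frac{2 \sqrt{3} \pi}{9}) * <R>_2.
Answer: \frac{\pi}{3} e_{12}


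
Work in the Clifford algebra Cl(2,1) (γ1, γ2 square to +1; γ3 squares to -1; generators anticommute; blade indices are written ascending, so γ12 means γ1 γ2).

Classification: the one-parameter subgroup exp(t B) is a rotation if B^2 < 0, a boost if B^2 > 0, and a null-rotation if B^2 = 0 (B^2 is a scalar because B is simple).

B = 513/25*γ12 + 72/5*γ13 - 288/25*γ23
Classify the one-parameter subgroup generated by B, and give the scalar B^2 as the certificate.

B^2 term by term: the squares give (513/25)^2*(γ12)^2 + (72/5)^2*(γ13)^2 + (-288/25)^2*(γ23)^2 = 263169/625*(-1) + 5184/25*(+1) + 82944/625*(+1) = -81 (each basis 2-blade squares to minus the product of its generators' squares); cross terms between blades sharing an index anticommute and cancel. So B^2 = -81.
Answer: rotation, certificate B^2 = -81. Check the certificate: B^2 = -81, and that sign is decisive whatever form B takes.


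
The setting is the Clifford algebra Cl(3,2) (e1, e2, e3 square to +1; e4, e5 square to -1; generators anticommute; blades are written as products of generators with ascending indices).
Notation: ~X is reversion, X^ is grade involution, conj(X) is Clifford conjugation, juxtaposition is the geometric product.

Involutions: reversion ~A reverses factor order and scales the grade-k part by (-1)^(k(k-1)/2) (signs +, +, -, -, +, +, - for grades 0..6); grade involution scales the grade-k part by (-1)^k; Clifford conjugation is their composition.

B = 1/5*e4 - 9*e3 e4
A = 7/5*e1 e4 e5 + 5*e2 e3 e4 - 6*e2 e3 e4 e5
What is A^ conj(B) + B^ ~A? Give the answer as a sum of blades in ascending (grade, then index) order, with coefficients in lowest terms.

first term: -45*e2 + 7/25*e1 e5 - e2 e3 - 54*e2 e5 - 63/5*e1 e3 e5 + 6/5*e2 e3 e5
second term: 45*e2 + 7/25*e1 e5 - e2 e3 + 54*e2 e5 - 63/5*e1 e3 e5 - 6/5*e2 e3 e5
Answer: 14/25*e1 e5 - 2*e2 e3 - 126/5*e1 e3 e5


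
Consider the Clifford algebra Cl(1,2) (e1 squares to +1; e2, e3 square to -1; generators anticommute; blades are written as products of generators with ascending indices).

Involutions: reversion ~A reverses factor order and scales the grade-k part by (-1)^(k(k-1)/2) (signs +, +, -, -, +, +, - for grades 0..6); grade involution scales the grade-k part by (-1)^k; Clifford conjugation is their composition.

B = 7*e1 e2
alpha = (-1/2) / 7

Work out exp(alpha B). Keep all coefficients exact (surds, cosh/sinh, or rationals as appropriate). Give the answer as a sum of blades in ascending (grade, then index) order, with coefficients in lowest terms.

B^2 = (7)^2*(e1 e2)^2 = 49*(+1) = 49 (a basis 2-blade squares to minus the product of its generators' squares).
B^2 = 49 — the positive square puts this in the hyperbolic regime; l = 7, alpha*l = -1/2, so exp(alpha B) = cosh(-1/2) + (sinh(-1/2)/7)*B = cosh(1/2) + (-sinh(1/2)/7)*B.
Answer: cosh(1/2) - sinh(1/2)*e1 e2


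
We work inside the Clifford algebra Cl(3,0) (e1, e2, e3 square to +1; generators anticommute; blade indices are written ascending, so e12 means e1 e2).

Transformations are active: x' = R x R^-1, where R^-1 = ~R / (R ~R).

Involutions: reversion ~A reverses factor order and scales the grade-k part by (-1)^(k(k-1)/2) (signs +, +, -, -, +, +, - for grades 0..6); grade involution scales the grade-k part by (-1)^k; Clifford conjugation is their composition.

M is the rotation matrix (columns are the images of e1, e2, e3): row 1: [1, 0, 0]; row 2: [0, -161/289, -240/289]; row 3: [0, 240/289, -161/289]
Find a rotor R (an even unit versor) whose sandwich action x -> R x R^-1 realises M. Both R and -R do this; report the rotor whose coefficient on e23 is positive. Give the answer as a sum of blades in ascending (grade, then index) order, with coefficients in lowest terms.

Method: write R = a + b12*e12 + b13*e13 + b23*e23 with a^2 + b12^2 + b13^2 + b23^2 = 1 (so R^-1 = ~R). Expanding the columns R e_j ~R gives tr M = 4a^2 - 1 and, from the antisymmetric part, M21 - M12 = -4a*b12, M13 - M31 = 4a*b13, M32 - M23 = -4a*b23.
Here tr M = -33/289, so a^2 = (1 + tr M)/4 = 64/289 and a = ±8/17. Taking a = 8/17: M21 - M12 = 0, M13 - M31 = 0, M32 - M23 = 480/289, giving b12 = 0, b13 = 0, b23 = -15/17, i.e. R = 8/17 - 15/17*e23.
Its e23 coefficient is negative, so report the other preimage -R.
Answer: -8/17 + 15/17*e23. Note: both R and -R realise this M (trace -33/289); the covering map identifies them, and the e23-coefficient sign is the tie-breaker.


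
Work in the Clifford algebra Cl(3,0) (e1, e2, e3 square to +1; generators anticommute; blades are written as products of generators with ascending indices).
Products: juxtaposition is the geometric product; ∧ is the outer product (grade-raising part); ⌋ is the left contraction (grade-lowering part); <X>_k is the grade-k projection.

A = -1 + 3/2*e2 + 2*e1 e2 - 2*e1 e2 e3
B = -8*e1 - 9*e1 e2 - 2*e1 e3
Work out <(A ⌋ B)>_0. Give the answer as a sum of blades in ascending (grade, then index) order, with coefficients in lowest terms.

step 1: 18 + 43/2*e1 + 9*e1 e2 + 2*e1 e3
step 2: 18
Answer: 18


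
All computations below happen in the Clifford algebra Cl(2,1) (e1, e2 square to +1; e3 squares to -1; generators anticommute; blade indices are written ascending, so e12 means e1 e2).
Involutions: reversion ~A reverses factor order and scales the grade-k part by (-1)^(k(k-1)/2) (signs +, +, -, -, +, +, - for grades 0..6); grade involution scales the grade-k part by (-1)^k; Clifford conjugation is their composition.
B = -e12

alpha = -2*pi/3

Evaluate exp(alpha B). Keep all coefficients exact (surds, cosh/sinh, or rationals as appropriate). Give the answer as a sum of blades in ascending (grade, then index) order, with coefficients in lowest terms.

B^2 = (-1)^2*(e12)^2 = 1*(-1) = -1 (a basis 2-blade squares to minus the product of its generators' squares).
B^2 = -1 — a negative square means the series sums to a rotation: l = 1, alpha*l = -2*pi/3, so exp(alpha B) = cos(-2*pi/3) + (sin(-2*pi/3)/1)*B = -1/2 + (-sqrt(3)/2)*B.
Answer: -1/2 + sqrt(3)/2*e12


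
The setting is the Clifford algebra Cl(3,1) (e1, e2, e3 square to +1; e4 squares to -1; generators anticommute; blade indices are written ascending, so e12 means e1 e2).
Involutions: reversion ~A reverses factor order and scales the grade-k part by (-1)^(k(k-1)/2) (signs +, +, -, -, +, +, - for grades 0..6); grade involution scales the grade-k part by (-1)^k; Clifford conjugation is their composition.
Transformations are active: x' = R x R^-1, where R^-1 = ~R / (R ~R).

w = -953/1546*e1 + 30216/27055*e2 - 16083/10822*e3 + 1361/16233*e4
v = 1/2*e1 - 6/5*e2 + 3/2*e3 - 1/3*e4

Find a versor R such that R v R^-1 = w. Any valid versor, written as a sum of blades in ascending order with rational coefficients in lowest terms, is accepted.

Since q(v) = q(w) = 1723/450, the sum R = v + w = -90/773*e1 - 450/5411*e2 + 75/5411*e3 - 1350/5411*e4 does the job whenever invertible.
Answer: -90/773*e1 - 450/5411*e2 + 75/5411*e3 - 1350/5411*e4


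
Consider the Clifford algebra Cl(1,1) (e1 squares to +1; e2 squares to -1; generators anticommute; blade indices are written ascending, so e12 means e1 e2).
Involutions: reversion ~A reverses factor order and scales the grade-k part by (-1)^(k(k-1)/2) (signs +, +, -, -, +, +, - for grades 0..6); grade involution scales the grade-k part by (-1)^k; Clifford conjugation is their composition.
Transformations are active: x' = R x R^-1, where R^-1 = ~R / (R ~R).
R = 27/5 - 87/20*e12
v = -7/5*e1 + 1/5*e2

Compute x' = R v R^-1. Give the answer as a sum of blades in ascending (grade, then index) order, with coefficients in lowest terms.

~R = 27/5 + 87/20*e12, and R ~R = 819/80, so R^-1 = ~R / (819/80).
R v = -669/100*e1 - 501/100*e2
Answer: -12871/2275*e1 - 12479/2275*e2


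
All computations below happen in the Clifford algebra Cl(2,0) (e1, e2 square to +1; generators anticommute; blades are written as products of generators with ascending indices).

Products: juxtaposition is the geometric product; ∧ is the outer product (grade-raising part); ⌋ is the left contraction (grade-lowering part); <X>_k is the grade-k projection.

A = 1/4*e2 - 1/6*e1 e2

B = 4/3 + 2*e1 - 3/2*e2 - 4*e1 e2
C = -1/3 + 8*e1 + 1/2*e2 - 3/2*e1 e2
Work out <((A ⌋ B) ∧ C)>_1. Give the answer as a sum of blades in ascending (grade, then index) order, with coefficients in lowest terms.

step 1: -25/24 + e1
step 2: 25/72 - 26/3*e1 - 25/48*e2 + 33/16*e1 e2
step 3: -26/3*e1 - 25/48*e2
Answer: -26/3*e1 - 25/48*e2


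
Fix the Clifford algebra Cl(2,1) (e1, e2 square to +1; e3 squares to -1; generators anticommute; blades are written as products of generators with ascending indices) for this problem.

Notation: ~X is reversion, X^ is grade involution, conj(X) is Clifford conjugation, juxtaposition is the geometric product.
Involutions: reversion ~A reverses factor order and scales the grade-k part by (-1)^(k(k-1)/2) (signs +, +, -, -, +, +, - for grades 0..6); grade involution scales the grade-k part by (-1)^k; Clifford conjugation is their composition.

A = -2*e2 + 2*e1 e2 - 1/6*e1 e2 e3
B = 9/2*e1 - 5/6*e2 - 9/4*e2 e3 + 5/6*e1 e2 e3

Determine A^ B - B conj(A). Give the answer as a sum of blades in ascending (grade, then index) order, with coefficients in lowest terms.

first term: -55/36 - 49/24*e1 - 9*e2 - 37/6*e3 - 9*e1 e2 - 217/36*e1 e3 + 3/4*e2 e3
second term: -65/36 - 31/24*e1 - 9*e2 + 37/6*e3 + 9*e1 e2 - 227/36*e1 e3 - 3/4*e2 e3
Answer: 5/18 - 3/4*e1 - 37/3*e3 - 18*e1 e2 + 5/18*e1 e3 + 3/2*e2 e3


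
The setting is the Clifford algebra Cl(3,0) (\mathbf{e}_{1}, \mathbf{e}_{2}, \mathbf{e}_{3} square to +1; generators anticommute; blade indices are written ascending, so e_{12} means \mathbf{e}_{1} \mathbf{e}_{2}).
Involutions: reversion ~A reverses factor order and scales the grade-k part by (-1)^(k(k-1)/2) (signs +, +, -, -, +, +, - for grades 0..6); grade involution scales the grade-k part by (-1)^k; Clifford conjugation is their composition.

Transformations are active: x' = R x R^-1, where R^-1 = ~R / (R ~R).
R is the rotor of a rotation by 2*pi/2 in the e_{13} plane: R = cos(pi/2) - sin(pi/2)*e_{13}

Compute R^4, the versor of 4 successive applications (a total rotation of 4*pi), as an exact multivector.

Half-angle bookkeeping: 4 applications in e_{13} add up to rotor phase 4*pi/2 = 2 \pi, so R^4 = cos(2 \pi) - sin(2 \pi)*e_{13}.
cos(2 \pi) = 1 and sin(2 \pi) = 0, so R^4 = 1. The total rotation 4*pi is 2 full turns, so every vector returns to itself, yet the rotor is +1, back on the identity sheet (an even number of 2*pi turns).
Answer: 1


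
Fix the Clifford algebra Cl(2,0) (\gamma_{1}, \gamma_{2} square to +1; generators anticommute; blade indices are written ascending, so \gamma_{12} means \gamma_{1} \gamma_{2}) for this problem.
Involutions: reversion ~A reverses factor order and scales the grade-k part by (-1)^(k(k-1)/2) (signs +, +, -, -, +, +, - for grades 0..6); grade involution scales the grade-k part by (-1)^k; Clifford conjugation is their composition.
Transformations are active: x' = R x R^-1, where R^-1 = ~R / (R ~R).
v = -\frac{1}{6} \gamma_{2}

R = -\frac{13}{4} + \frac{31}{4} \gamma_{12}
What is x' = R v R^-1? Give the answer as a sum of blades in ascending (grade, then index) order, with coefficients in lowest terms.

~R = -\frac{13}{4} - \frac{31}{4} \gamma_{12}, and R ~R = \frac{565}{8}, so R^-1 = ~R / (\frac{565}{8}).
R v = -\frac{31}{24} \gamma_{1} + \frac{13}{24} \gamma_{2}
Answer: \frac{403}{3390} \gamma_{1} + \frac{66}{565} \gamma_{2}


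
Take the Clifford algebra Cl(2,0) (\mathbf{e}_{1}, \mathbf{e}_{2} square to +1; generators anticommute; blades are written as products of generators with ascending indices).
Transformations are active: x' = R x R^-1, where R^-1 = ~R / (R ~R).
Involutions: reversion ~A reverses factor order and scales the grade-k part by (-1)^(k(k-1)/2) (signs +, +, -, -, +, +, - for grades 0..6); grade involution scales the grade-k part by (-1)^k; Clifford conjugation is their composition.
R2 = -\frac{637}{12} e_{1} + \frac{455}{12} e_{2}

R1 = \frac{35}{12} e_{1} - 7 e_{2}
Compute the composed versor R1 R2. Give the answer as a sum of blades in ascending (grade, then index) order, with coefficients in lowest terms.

Distribute over the terms of R1 (each basis-blade product reordered to ascending indices, repeated generators contracted through their squares):
(\frac{35}{12} e_{1}) R2 = -\frac{22295}{144} + \frac{15925}{144} e_{1} e_{2}
(-7 e_{2}) R2 = -\frac{3185}{12} - \frac{4459}{12} e_{1} e_{2}
Summing the partial products and collecting blades:
Answer: -\frac{60515}{144} - \frac{37583}{144} e_{1} e_{2}


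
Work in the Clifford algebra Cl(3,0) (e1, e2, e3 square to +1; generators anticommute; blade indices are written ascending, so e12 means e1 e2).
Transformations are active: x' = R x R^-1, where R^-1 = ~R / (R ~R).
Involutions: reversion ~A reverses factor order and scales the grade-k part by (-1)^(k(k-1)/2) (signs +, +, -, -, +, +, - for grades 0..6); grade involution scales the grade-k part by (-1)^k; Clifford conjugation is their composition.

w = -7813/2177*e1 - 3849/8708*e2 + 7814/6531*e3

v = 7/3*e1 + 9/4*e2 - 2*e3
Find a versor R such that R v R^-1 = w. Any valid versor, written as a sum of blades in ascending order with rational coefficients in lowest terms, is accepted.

Equal squares first: v^2 = w^2 = 2089/144. Then v + w = -8200/6531*e1 + 3936/2177*e2 - 5248/6531*e3 is a versor taking v to w, provided it is invertible.
Answer: -8200/6531*e1 + 3936/2177*e2 - 5248/6531*e3
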